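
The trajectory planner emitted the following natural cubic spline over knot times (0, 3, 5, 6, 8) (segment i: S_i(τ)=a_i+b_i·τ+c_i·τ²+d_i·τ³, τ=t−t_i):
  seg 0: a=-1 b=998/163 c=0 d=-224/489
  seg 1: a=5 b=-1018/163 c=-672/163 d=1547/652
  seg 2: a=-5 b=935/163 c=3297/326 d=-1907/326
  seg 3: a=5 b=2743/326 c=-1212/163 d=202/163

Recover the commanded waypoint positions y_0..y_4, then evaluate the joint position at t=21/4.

y_0=-1 y_1=5 y_2=-5 y_3=5 y_4=2
S(21/4) = -63119/20864

y_0 = S_0(0) = a_0 = -1
y_1 = S_1(0) = a_1 = 5
y_2 = S_2(0) = a_2 = -5
y_3 = S_3(0) = a_3 = 5
y_4 = S_3(2) = 2
t_q=21/4 is in segment 2 (τ=1/4); S_2(τ)=-63119/20864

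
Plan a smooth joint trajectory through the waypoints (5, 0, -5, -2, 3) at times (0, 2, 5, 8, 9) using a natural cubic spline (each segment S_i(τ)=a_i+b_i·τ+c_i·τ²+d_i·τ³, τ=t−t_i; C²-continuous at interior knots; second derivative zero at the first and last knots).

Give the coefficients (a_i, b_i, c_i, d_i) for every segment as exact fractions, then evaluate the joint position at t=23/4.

Δ: Δ0=-5/2, Δ1=-5/3, Δ2=1, Δ3=5
row 1: diag=10, rhs=5; c'=3/10, d'=1/2
row 2: denom=12−3·3/10=111/10; d'=(16−3·1/2)/(111/10)=145/111
row 3: denom=8−3·10/37=266/37; d'=(24−3·145/111)/(266/37)=743/266
back: M3=743/266
back: M2=145/111−10/37·743/266=220/399
back: M1=1/2−3/10·220/399=89/266
M: M0=0, M1=89/266, M2=220/399, M3=743/266, M4=0
seg 0: a=5, c=M0/2=0, d=(M1−M0)/(6·2)=89/3192, b=Δ0−h0·(2M0+M1)/6=-1042/399
seg 1: a=0, c=M1/2=89/532, d=(M2−M1)/(6·3)=173/14364, b=Δ1−h1·(2M1+M2)/6=-1817/798
seg 2: a=-5, c=M2/2=110/399, d=(M3−M2)/(6·3)=1789/14364, b=Δ2−h2·(2M2+M3)/6=-1513/1596
seg 3: a=-2, c=M3/2=743/532, d=(M4−M3)/(6·1)=-743/1596, b=Δ3−h3·(2M3+M4)/6=3247/798
t_q=23/4 → seg 2, τ=3/4; S=-5+-1513/1596·τ+110/399·τ²+1789/14364·τ³=-187379/34048

  seg 0: a=5 b=-1042/399 c=0 d=89/3192
  seg 1: a=0 b=-1817/798 c=89/532 d=173/14364
  seg 2: a=-5 b=-1513/1596 c=110/399 d=1789/14364
  seg 3: a=-2 b=3247/798 c=743/532 d=-743/1596
S(23/4) = -187379/34048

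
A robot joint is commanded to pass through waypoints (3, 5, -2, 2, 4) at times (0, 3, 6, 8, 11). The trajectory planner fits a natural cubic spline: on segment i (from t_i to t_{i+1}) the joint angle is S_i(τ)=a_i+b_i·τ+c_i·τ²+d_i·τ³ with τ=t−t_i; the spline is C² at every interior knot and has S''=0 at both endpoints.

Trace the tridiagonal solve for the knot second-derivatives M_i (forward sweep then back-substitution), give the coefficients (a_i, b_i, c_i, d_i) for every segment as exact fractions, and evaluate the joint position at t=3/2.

  seg 0: a=3 b=331/177 c=0 d=-71/531
  seg 1: a=5 b=-308/177 c=-71/59 d=178/531
  seg 2: a=-2 b=16/177 c=107/59 d=-76/177
  seg 3: a=2 b=388/177 c=-45/59 d=5/59
S(3/2) = 2527/472

Δ: Δ0=2/3, Δ1=-7/3, Δ2=2, Δ3=2/3
row 1: diag=12, rhs=-18; c'=1/4, d'=-3/2
row 2: denom=10−3·1/4=37/4; d'=(26−3·-3/2)/(37/4)=122/37
row 3: denom=10−2·8/37=354/37; d'=(-8−2·122/37)/(354/37)=-90/59
back: M3=-90/59
back: M2=122/37−8/37·-90/59=214/59
back: M1=-3/2−1/4·214/59=-142/59
M: M0=0, M1=-142/59, M2=214/59, M3=-90/59, M4=0
seg 0: a=3, c=M0/2=0, d=(M1−M0)/(6·3)=-71/531, b=Δ0−h0·(2M0+M1)/6=331/177
seg 1: a=5, c=M1/2=-71/59, d=(M2−M1)/(6·3)=178/531, b=Δ1−h1·(2M1+M2)/6=-308/177
seg 2: a=-2, c=M2/2=107/59, d=(M3−M2)/(6·2)=-76/177, b=Δ2−h2·(2M2+M3)/6=16/177
seg 3: a=2, c=M3/2=-45/59, d=(M4−M3)/(6·3)=5/59, b=Δ3−h3·(2M3+M4)/6=388/177
t_q=3/2 → seg 0, τ=3/2; S=3+331/177·τ+0·τ²+-71/531·τ³=2527/472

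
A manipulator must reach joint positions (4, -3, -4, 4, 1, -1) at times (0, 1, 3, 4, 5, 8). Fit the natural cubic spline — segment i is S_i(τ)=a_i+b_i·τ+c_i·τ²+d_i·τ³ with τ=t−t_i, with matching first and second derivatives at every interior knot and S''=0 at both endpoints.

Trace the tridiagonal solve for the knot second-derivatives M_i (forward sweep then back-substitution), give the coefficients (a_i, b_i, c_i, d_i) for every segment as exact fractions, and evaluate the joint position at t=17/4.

Δ: Δ0=-7, Δ1=-1/2, Δ2=8, Δ3=-3, Δ4=-2/3
row 1: diag=6, rhs=39; c'=1/3, d'=13/2
row 2: denom=6−2·1/3=16/3; d'=(51−2·13/2)/(16/3)=57/8
row 3: denom=4−1·3/16=61/16; d'=(-66−1·57/8)/(61/16)=-1170/61
row 4: denom=8−1·16/61=472/61; d'=(14−1·-1170/61)/(472/61)=253/59
back: M4=253/59
back: M3=-1170/61−16/61·253/59=-1198/59
back: M2=57/8−3/16·-1198/59=645/59
back: M1=13/2−1/3·645/59=337/118
M: M0=0, M1=337/118, M2=645/59, M3=-1198/59, M4=253/59, M5=0
seg 0: a=4, c=M0/2=0, d=(M1−M0)/(6·1)=337/708, b=Δ0−h0·(2M0+M1)/6=-5293/708
seg 1: a=-3, c=M1/2=337/236, d=(M2−M1)/(6·2)=953/1416, b=Δ1−h1·(2M1+M2)/6=-2141/354
seg 2: a=-4, c=M2/2=645/118, d=(M3−M2)/(6·1)=-1843/354, b=Δ2−h2·(2M2+M3)/6=1370/177
seg 3: a=4, c=M3/2=-599/59, d=(M4−M3)/(6·1)=1451/354, b=Δ3−h3·(2M3+M4)/6=1081/354
seg 4: a=1, c=M4/2=253/118, d=(M5−M4)/(6·3)=-253/1062, b=Δ4−h4·(2M4+M5)/6=-877/177
t_q=17/4 → seg 3, τ=1/4; S=4+1081/354·τ+-599/59·τ²+1451/354·τ³=31665/7552

  seg 0: a=4 b=-5293/708 c=0 d=337/708
  seg 1: a=-3 b=-2141/354 c=337/236 d=953/1416
  seg 2: a=-4 b=1370/177 c=645/118 d=-1843/354
  seg 3: a=4 b=1081/354 c=-599/59 d=1451/354
  seg 4: a=1 b=-877/177 c=253/118 d=-253/1062
S(17/4) = 31665/7552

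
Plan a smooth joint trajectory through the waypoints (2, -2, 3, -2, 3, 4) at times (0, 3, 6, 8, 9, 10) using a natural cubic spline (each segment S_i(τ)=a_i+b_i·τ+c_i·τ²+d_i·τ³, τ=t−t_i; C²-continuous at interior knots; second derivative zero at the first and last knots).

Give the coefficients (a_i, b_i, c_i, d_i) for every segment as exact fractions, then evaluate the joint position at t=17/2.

Δ: Δ0=-4/3, Δ1=5/3, Δ2=-5/2, Δ3=5, Δ4=1
row 1: diag=12, rhs=18; c'=1/4, d'=3/2
row 2: denom=10−3·1/4=37/4; d'=(-25−3·3/2)/(37/4)=-118/37
row 3: denom=6−2·8/37=206/37; d'=(45−2·-118/37)/(206/37)=1901/206
row 4: denom=4−1·37/206=787/206; d'=(-24−1·1901/206)/(787/206)=-6845/787
back: M4=-6845/787
back: M3=1901/206−37/206·-6845/787=8492/787
back: M2=-118/37−8/37·8492/787=-4346/787
back: M1=3/2−1/4·-4346/787=2267/787
M: M0=0, M1=2267/787, M2=-4346/787, M3=8492/787, M4=-6845/787, M5=0
seg 0: a=2, c=M0/2=0, d=(M1−M0)/(6·3)=2267/14166, b=Δ0−h0·(2M0+M1)/6=-13097/4722
seg 1: a=-2, c=M1/2=2267/1574, d=(M2−M1)/(6·3)=-6613/14166, b=Δ1−h1·(2M1+M2)/6=3653/2361
seg 2: a=3, c=M2/2=-2173/787, d=(M3−M2)/(6·2)=6419/4722, b=Δ2−h2·(2M2+M3)/6=-11405/4722
seg 3: a=-2, c=M3/2=4246/787, d=(M4−M3)/(6·1)=-15337/4722, b=Δ3−h3·(2M3+M4)/6=13471/4722
seg 4: a=3, c=M4/2=-6845/1574, d=(M5−M4)/(6·1)=6845/4722, b=Δ4−h4·(2M4+M5)/6=9206/2361
t_q=17/2 → seg 3, τ=1/2; S=-2+13471/4722·τ+4246/787·τ²+-15337/4722·τ³=4649/12592

  seg 0: a=2 b=-13097/4722 c=0 d=2267/14166
  seg 1: a=-2 b=3653/2361 c=2267/1574 d=-6613/14166
  seg 2: a=3 b=-11405/4722 c=-2173/787 d=6419/4722
  seg 3: a=-2 b=13471/4722 c=4246/787 d=-15337/4722
  seg 4: a=3 b=9206/2361 c=-6845/1574 d=6845/4722
S(17/2) = 4649/12592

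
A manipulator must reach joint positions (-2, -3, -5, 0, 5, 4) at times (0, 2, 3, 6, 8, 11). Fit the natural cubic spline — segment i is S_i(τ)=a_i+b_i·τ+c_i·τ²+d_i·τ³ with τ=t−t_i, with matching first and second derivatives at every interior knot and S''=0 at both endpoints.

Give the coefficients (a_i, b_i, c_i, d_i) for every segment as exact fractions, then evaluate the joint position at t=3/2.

Δ: Δ0=-1/2, Δ1=-2, Δ2=5/3, Δ3=5/2, Δ4=-1/3
row 1: diag=6, rhs=-9; c'=1/6, d'=-3/2
row 2: denom=8−1·1/6=47/6; d'=(22−1·-3/2)/(47/6)=3
row 3: denom=10−3·18/47=416/47; d'=(5−3·3)/(416/47)=-47/104
row 4: denom=10−2·47/208=993/104; d'=(-17−2·-47/104)/(993/104)=-558/331
back: M4=-558/331
back: M3=-47/104−47/208·-558/331=-47/662
back: M2=3−18/47·-47/662=1002/331
back: M1=-3/2−1/6·1002/331=-1327/662
M: M0=0, M1=-1327/662, M2=1002/331, M3=-47/662, M4=-558/331, M5=0
seg 0: a=-2, c=M0/2=0, d=(M1−M0)/(6·2)=-1327/7944, b=Δ0−h0·(2M0+M1)/6=167/993
seg 1: a=-3, c=M1/2=-1327/1324, d=(M2−M1)/(6·1)=3331/3972, b=Δ1−h1·(2M1+M2)/6=-3647/1986
seg 2: a=-5, c=M2/2=501/331, d=(M3−M2)/(6·3)=-2051/11916, b=Δ2−h2·(2M2+M3)/6=-5263/3972
seg 3: a=0, c=M3/2=-47/1324, d=(M4−M3)/(6·2)=-1069/7944, b=Δ3−h3·(2M3+M4)/6=6175/1986
seg 4: a=5, c=M4/2=-279/331, d=(M5−M4)/(6·3)=31/331, b=Δ4−h4·(2M4+M5)/6=1343/993
t_q=3/2 → seg 0, τ=3/2; S=-2+167/993·τ+0·τ²+-1327/7944·τ³=-48967/21184

  seg 0: a=-2 b=167/993 c=0 d=-1327/7944
  seg 1: a=-3 b=-3647/1986 c=-1327/1324 d=3331/3972
  seg 2: a=-5 b=-5263/3972 c=501/331 d=-2051/11916
  seg 3: a=0 b=6175/1986 c=-47/1324 d=-1069/7944
  seg 4: a=5 b=1343/993 c=-279/331 d=31/331
S(3/2) = -48967/21184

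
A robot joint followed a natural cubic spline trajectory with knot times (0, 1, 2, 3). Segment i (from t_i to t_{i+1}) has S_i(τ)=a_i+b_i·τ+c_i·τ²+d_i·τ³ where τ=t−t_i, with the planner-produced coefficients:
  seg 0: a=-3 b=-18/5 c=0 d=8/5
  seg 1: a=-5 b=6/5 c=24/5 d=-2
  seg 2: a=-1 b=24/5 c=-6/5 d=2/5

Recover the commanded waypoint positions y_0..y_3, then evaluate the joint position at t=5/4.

y_0 = S_0(0) = a_0 = -3
y_1 = S_1(0) = a_1 = -5
y_2 = S_2(0) = a_2 = -1
y_3 = S_2(1) = 3
t_q=5/4 is in segment 1 (τ=1/4); S_1(τ)=-709/160

y_0=-3 y_1=-5 y_2=-1 y_3=3
S(5/4) = -709/160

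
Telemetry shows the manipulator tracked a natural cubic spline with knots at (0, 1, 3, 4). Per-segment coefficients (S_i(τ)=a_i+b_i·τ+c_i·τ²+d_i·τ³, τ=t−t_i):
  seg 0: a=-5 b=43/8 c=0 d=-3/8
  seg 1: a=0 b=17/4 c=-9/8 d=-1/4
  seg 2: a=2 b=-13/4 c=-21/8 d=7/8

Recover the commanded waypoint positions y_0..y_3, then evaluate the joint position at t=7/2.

y_0 = S_0(0) = a_0 = -5
y_1 = S_1(0) = a_1 = 0
y_2 = S_2(0) = a_2 = 2
y_3 = S_2(1) = -3
t_q=7/2 is in segment 2 (τ=1/2); S_2(τ)=-11/64

y_0=-5 y_1=0 y_2=2 y_3=-3
S(7/2) = -11/64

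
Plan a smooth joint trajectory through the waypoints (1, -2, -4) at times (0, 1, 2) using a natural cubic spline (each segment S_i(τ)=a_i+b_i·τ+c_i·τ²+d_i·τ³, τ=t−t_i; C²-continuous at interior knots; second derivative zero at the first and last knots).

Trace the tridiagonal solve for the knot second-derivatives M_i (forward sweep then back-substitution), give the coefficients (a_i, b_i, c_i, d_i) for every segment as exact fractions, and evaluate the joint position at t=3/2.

Δ: Δ0=-3, Δ1=-2
row 1: diag=4, rhs=6; c'=1/4, d'=3/2
back: M1=3/2
M: M0=0, M1=3/2, M2=0
seg 0: a=1, c=M0/2=0, d=(M1−M0)/(6·1)=1/4, b=Δ0−h0·(2M0+M1)/6=-13/4
seg 1: a=-2, c=M1/2=3/4, d=(M2−M1)/(6·1)=-1/4, b=Δ1−h1·(2M1+M2)/6=-5/2
t_q=3/2 → seg 1, τ=1/2; S=-2+-5/2·τ+3/4·τ²+-1/4·τ³=-99/32

  seg 0: a=1 b=-13/4 c=0 d=1/4
  seg 1: a=-2 b=-5/2 c=3/4 d=-1/4
S(3/2) = -99/32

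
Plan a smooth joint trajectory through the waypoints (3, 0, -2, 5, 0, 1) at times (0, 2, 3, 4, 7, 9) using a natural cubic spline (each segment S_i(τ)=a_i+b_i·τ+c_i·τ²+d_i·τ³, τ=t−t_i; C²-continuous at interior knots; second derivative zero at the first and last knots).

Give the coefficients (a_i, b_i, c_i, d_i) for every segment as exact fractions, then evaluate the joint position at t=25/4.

  seg 0: a=3 b=-3727/9438 c=0 d=-5215/18876
  seg 1: a=0 b=-35017/9438 c=-5215/3146 d=15893/4719
  seg 2: a=-2 b=2641/858 c=26571/3146 d=-21349/4719
  seg 3: a=5 b=60383/9438 c=-16127/3146 d=295/363
  seg 4: a=0 b=-22813/9438 c=6883/3146 d=-6883/18876
S(25/4) = 271883/100672

Δ: Δ0=-3/2, Δ1=-2, Δ2=7, Δ3=-5/3, Δ4=1/2
row 1: diag=6, rhs=-3; c'=1/6, d'=-1/2
row 2: denom=4−1·1/6=23/6; d'=(54−1·-1/2)/(23/6)=327/23
row 3: denom=8−1·6/23=178/23; d'=(-52−1·327/23)/(178/23)=-1523/178
row 4: denom=10−3·69/178=1573/178; d'=(13−3·-1523/178)/(1573/178)=6883/1573
back: M4=6883/1573
back: M3=-1523/178−69/178·6883/1573=-16127/1573
back: M2=327/23−6/23·-16127/1573=26571/1573
back: M1=-1/2−1/6·26571/1573=-5215/1573
M: M0=0, M1=-5215/1573, M2=26571/1573, M3=-16127/1573, M4=6883/1573, M5=0
seg 0: a=3, c=M0/2=0, d=(M1−M0)/(6·2)=-5215/18876, b=Δ0−h0·(2M0+M1)/6=-3727/9438
seg 1: a=0, c=M1/2=-5215/3146, d=(M2−M1)/(6·1)=15893/4719, b=Δ1−h1·(2M1+M2)/6=-35017/9438
seg 2: a=-2, c=M2/2=26571/3146, d=(M3−M2)/(6·1)=-21349/4719, b=Δ2−h2·(2M2+M3)/6=2641/858
seg 3: a=5, c=M3/2=-16127/3146, d=(M4−M3)/(6·3)=295/363, b=Δ3−h3·(2M3+M4)/6=60383/9438
seg 4: a=0, c=M4/2=6883/3146, d=(M5−M4)/(6·2)=-6883/18876, b=Δ4−h4·(2M4+M5)/6=-22813/9438
t_q=25/4 → seg 3, τ=9/4; S=5+60383/9438·τ+-16127/3146·τ²+295/363·τ³=271883/100672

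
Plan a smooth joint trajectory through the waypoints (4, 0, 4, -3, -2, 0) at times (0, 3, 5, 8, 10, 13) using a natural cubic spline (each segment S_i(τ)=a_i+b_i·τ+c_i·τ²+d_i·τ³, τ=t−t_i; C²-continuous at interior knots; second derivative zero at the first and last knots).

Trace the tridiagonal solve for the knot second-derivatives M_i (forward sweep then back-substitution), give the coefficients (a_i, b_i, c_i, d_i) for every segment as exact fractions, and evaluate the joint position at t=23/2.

Δ: Δ0=-4/3, Δ1=2, Δ2=-7/3, Δ3=1/2, Δ4=2/3
row 1: diag=10, rhs=20; c'=1/5, d'=2
row 2: denom=10−2·1/5=48/5; d'=(-26−2·2)/(48/5)=-25/8
row 3: denom=10−3·5/16=145/16; d'=(17−3·-25/8)/(145/16)=422/145
row 4: denom=10−2·32/145=1386/145; d'=(1−2·422/145)/(1386/145)=-233/462
back: M4=-233/462
back: M3=422/145−32/145·-233/462=698/231
back: M2=-25/8−5/16·698/231=-940/231
back: M1=2−1/5·-940/231=650/231
M: M0=0, M1=650/231, M2=-940/231, M3=698/231, M4=-233/462, M5=0
seg 0: a=4, c=M0/2=0, d=(M1−M0)/(6·3)=325/2079, b=Δ0−h0·(2M0+M1)/6=-211/77
seg 1: a=0, c=M1/2=325/231, d=(M2−M1)/(6·2)=-265/462, b=Δ1−h1·(2M1+M2)/6=114/77
seg 2: a=4, c=M2/2=-470/231, d=(M3−M2)/(6·3)=13/33, b=Δ2−h2·(2M2+M3)/6=52/231
seg 3: a=-3, c=M3/2=349/231, d=(M4−M3)/(6·2)=-181/616, b=Δ3−h3·(2M3+M4)/6=-311/231
seg 4: a=-2, c=M4/2=-233/924, d=(M5−M4)/(6·3)=233/8316, b=Δ4−h4·(2M4+M5)/6=541/462
t_q=23/2 → seg 4, τ=3/2; S=-2+541/462·τ+-233/924·τ²+233/8316·τ³=-1765/2464

  seg 0: a=4 b=-211/77 c=0 d=325/2079
  seg 1: a=0 b=114/77 c=325/231 d=-265/462
  seg 2: a=4 b=52/231 c=-470/231 d=13/33
  seg 3: a=-3 b=-311/231 c=349/231 d=-181/616
  seg 4: a=-2 b=541/462 c=-233/924 d=233/8316
S(23/2) = -1765/2464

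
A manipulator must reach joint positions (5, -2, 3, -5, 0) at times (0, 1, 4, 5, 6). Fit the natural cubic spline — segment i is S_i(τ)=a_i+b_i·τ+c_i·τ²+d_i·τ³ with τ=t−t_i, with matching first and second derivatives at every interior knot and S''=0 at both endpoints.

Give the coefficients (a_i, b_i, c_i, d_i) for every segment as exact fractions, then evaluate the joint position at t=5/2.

Δ: Δ0=-7, Δ1=5/3, Δ2=-8, Δ3=5
row 1: diag=8, rhs=52; c'=3/8, d'=13/2
row 2: denom=8−3·3/8=55/8; d'=(-58−3·13/2)/(55/8)=-124/11
row 3: denom=4−1·8/55=212/55; d'=(78−1·-124/11)/(212/55)=2455/106
back: M3=2455/106
back: M2=-124/11−8/55·2455/106=-776/53
back: M1=13/2−3/8·-776/53=1271/106
M: M0=0, M1=1271/106, M2=-776/53, M3=2455/106, M4=0
seg 0: a=5, c=M0/2=0, d=(M1−M0)/(6·1)=1271/636, b=Δ0−h0·(2M0+M1)/6=-5723/636
seg 1: a=-2, c=M1/2=1271/212, d=(M2−M1)/(6·3)=-941/636, b=Δ1−h1·(2M1+M2)/6=-955/318
seg 2: a=3, c=M2/2=-388/53, d=(M3−M2)/(6·1)=4007/636, b=Δ2−h2·(2M2+M3)/6=-4439/636
seg 3: a=-5, c=M3/2=2455/212, d=(M4−M3)/(6·1)=-2455/636, b=Δ3−h3·(2M3+M4)/6=-865/318
t_q=5/2 → seg 1, τ=3/2; S=-2+-955/318·τ+1271/212·τ²+-941/636·τ³=3377/1696

  seg 0: a=5 b=-5723/636 c=0 d=1271/636
  seg 1: a=-2 b=-955/318 c=1271/212 d=-941/636
  seg 2: a=3 b=-4439/636 c=-388/53 d=4007/636
  seg 3: a=-5 b=-865/318 c=2455/212 d=-2455/636
S(5/2) = 3377/1696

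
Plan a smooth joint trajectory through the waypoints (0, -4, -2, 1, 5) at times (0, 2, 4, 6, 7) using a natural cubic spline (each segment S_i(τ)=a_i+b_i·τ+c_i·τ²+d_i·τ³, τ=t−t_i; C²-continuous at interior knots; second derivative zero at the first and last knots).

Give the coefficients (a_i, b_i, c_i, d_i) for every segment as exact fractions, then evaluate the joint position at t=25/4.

  seg 0: a=0 b=-116/41 c=0 d=17/82
  seg 1: a=-4 b=-14/41 c=51/41 d=-47/164
  seg 2: a=-2 b=49/41 c=-39/82 d=103/328
  seg 3: a=1 b=251/82 c=231/164 d=-77/164
S(25/4) = 19375/10496

Δ: Δ0=-2, Δ1=1, Δ2=3/2, Δ3=4
row 1: diag=8, rhs=18; c'=1/4, d'=9/4
row 2: denom=8−2·1/4=15/2; d'=(3−2·9/4)/(15/2)=-1/5
row 3: denom=6−2·4/15=82/15; d'=(15−2·-1/5)/(82/15)=231/82
back: M3=231/82
back: M2=-1/5−4/15·231/82=-39/41
back: M1=9/4−1/4·-39/41=102/41
M: M0=0, M1=102/41, M2=-39/41, M3=231/82, M4=0
seg 0: a=0, c=M0/2=0, d=(M1−M0)/(6·2)=17/82, b=Δ0−h0·(2M0+M1)/6=-116/41
seg 1: a=-4, c=M1/2=51/41, d=(M2−M1)/(6·2)=-47/164, b=Δ1−h1·(2M1+M2)/6=-14/41
seg 2: a=-2, c=M2/2=-39/82, d=(M3−M2)/(6·2)=103/328, b=Δ2−h2·(2M2+M3)/6=49/41
seg 3: a=1, c=M3/2=231/164, d=(M4−M3)/(6·1)=-77/164, b=Δ3−h3·(2M3+M4)/6=251/82
t_q=25/4 → seg 3, τ=1/4; S=1+251/82·τ+231/164·τ²+-77/164·τ³=19375/10496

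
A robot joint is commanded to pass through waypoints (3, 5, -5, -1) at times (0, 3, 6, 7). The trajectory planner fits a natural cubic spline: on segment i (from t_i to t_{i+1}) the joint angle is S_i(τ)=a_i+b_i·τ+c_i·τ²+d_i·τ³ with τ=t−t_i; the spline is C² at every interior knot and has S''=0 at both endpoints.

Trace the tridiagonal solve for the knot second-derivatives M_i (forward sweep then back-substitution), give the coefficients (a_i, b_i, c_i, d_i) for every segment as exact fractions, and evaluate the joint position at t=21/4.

Δ: Δ0=2/3, Δ1=-10/3, Δ2=4
row 1: diag=12, rhs=-24; c'=1/4, d'=-2
row 2: denom=8−3·1/4=29/4; d'=(44−3·-2)/(29/4)=200/29
back: M2=200/29
back: M1=-2−1/4·200/29=-108/29
M: M0=0, M1=-108/29, M2=200/29, M3=0
seg 0: a=3, c=M0/2=0, d=(M1−M0)/(6·3)=-6/29, b=Δ0−h0·(2M0+M1)/6=220/87
seg 1: a=5, c=M1/2=-54/29, d=(M2−M1)/(6·3)=154/261, b=Δ1−h1·(2M1+M2)/6=-266/87
seg 2: a=-5, c=M2/2=100/29, d=(M3−M2)/(6·1)=-100/87, b=Δ2−h2·(2M2+M3)/6=148/87
t_q=21/4 → seg 1, τ=9/4; S=5+-266/87·τ+-54/29·τ²+154/261·τ³=-4255/928

  seg 0: a=3 b=220/87 c=0 d=-6/29
  seg 1: a=5 b=-266/87 c=-54/29 d=154/261
  seg 2: a=-5 b=148/87 c=100/29 d=-100/87
S(21/4) = -4255/928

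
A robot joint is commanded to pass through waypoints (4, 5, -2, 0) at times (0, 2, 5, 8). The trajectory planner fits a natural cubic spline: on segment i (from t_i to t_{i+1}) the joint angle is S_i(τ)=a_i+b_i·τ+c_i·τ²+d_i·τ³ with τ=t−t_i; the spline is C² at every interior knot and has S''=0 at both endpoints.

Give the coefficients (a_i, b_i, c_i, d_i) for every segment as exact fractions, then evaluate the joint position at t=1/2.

Δ: Δ0=1/2, Δ1=-7/3, Δ2=2/3
row 1: diag=10, rhs=-17; c'=3/10, d'=-17/10
row 2: denom=12−3·3/10=111/10; d'=(18−3·-17/10)/(111/10)=77/37
back: M2=77/37
back: M1=-17/10−3/10·77/37=-86/37
M: M0=0, M1=-86/37, M2=77/37, M3=0
seg 0: a=4, c=M0/2=0, d=(M1−M0)/(6·2)=-43/222, b=Δ0−h0·(2M0+M1)/6=283/222
seg 1: a=5, c=M1/2=-43/37, d=(M2−M1)/(6·3)=163/666, b=Δ1−h1·(2M1+M2)/6=-233/222
seg 2: a=-2, c=M2/2=77/74, d=(M3−M2)/(6·3)=-77/666, b=Δ2−h2·(2M2+M3)/6=-157/111
t_q=1/2 → seg 0, τ=1/2; S=4+283/222·τ+0·τ²+-43/222·τ³=2731/592

  seg 0: a=4 b=283/222 c=0 d=-43/222
  seg 1: a=5 b=-233/222 c=-43/37 d=163/666
  seg 2: a=-2 b=-157/111 c=77/74 d=-77/666
S(1/2) = 2731/592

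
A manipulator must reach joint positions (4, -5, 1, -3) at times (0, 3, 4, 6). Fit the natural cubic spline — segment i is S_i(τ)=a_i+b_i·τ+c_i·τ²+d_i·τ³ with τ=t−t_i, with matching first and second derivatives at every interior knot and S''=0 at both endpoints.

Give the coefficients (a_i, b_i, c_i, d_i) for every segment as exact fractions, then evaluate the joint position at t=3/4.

Δ: Δ0=-3, Δ1=6, Δ2=-2
row 1: diag=8, rhs=54; c'=1/8, d'=27/4
row 2: denom=6−1·1/8=47/8; d'=(-48−1·27/4)/(47/8)=-438/47
back: M2=-438/47
back: M1=27/4−1/8·-438/47=372/47
M: M0=0, M1=372/47, M2=-438/47, M3=0
seg 0: a=4, c=M0/2=0, d=(M1−M0)/(6·3)=62/141, b=Δ0−h0·(2M0+M1)/6=-327/47
seg 1: a=-5, c=M1/2=186/47, d=(M2−M1)/(6·1)=-135/47, b=Δ1−h1·(2M1+M2)/6=231/47
seg 2: a=1, c=M2/2=-219/47, d=(M3−M2)/(6·2)=73/94, b=Δ2−h2·(2M2+M3)/6=198/47
t_q=3/4 → seg 0, τ=3/4; S=4+-327/47·τ+0·τ²+62/141·τ³=-1553/1504

  seg 0: a=4 b=-327/47 c=0 d=62/141
  seg 1: a=-5 b=231/47 c=186/47 d=-135/47
  seg 2: a=1 b=198/47 c=-219/47 d=73/94
S(3/4) = -1553/1504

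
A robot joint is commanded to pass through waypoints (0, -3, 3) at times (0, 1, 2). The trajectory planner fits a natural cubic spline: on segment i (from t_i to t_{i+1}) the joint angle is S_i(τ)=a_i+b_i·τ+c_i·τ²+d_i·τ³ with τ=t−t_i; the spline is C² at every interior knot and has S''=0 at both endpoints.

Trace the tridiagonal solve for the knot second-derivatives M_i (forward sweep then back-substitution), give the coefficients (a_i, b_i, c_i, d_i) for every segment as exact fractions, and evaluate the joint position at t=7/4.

Δ: Δ0=-3, Δ1=6
row 1: diag=4, rhs=54; c'=1/4, d'=27/2
back: M1=27/2
M: M0=0, M1=27/2, M2=0
seg 0: a=0, c=M0/2=0, d=(M1−M0)/(6·1)=9/4, b=Δ0−h0·(2M0+M1)/6=-21/4
seg 1: a=-3, c=M1/2=27/4, d=(M2−M1)/(6·1)=-9/4, b=Δ1−h1·(2M1+M2)/6=3/2
t_q=7/4 → seg 1, τ=3/4; S=-3+3/2·τ+27/4·τ²+-9/4·τ³=249/256

  seg 0: a=0 b=-21/4 c=0 d=9/4
  seg 1: a=-3 b=3/2 c=27/4 d=-9/4
S(7/4) = 249/256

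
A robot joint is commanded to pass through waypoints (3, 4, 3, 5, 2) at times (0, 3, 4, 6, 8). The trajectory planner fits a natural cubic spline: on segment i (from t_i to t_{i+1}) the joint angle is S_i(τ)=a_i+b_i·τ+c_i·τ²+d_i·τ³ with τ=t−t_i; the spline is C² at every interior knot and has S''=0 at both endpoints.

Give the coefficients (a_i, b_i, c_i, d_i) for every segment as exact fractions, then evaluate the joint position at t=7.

  seg 0: a=3 b=1061/1032 c=0 d=-239/3096
  seg 1: a=4 b=-545/516 c=-239/344 d=775/1032
  seg 2: a=3 b=-199/1032 c=67/43 d=-1985/4128
  seg 3: a=5 b=139/516 c=-913/688 d=913/4128
S(7) = 5729/1376

Δ: Δ0=1/3, Δ1=-1, Δ2=1, Δ3=-3/2
row 1: diag=8, rhs=-8; c'=1/8, d'=-1
row 2: denom=6−1·1/8=47/8; d'=(12−1·-1)/(47/8)=104/47
row 3: denom=8−2·16/47=344/47; d'=(-15−2·104/47)/(344/47)=-913/344
back: M3=-913/344
back: M2=104/47−16/47·-913/344=134/43
back: M1=-1−1/8·134/43=-239/172
M: M0=0, M1=-239/172, M2=134/43, M3=-913/344, M4=0
seg 0: a=3, c=M0/2=0, d=(M1−M0)/(6·3)=-239/3096, b=Δ0−h0·(2M0+M1)/6=1061/1032
seg 1: a=4, c=M1/2=-239/344, d=(M2−M1)/(6·1)=775/1032, b=Δ1−h1·(2M1+M2)/6=-545/516
seg 2: a=3, c=M2/2=67/43, d=(M3−M2)/(6·2)=-1985/4128, b=Δ2−h2·(2M2+M3)/6=-199/1032
seg 3: a=5, c=M3/2=-913/688, d=(M4−M3)/(6·2)=913/4128, b=Δ3−h3·(2M3+M4)/6=139/516
t_q=7 → seg 3, τ=1; S=5+139/516·τ+-913/688·τ²+913/4128·τ³=5729/1376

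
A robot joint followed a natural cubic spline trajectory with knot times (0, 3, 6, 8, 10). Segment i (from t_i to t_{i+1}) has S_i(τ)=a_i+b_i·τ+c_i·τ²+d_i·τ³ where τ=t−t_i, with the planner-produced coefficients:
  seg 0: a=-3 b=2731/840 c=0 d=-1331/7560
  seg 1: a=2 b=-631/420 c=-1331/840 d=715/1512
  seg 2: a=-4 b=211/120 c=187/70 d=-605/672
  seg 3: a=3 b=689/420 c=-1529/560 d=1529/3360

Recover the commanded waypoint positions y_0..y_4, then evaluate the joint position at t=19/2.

y_0 = S_0(0) = a_0 = -3
y_1 = S_1(0) = a_1 = 2
y_2 = S_2(0) = a_2 = -4
y_3 = S_3(0) = a_3 = 3
y_4 = S_3(2) = -1
t_q=19/2 is in segment 3 (τ=3/2); S_3(τ)=1529/1792

y_0=-3 y_1=2 y_2=-4 y_3=3 y_4=-1
S(19/2) = 1529/1792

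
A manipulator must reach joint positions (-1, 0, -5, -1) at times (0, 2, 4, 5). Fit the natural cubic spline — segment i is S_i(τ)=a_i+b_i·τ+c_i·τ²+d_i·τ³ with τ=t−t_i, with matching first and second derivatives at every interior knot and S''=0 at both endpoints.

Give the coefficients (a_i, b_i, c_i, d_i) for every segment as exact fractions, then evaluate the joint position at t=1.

  seg 0: a=-1 b=21/11 c=0 d=-31/88
  seg 1: a=0 b=-51/22 c=-93/44 d=89/88
  seg 2: a=-5 b=15/11 c=87/22 d=-29/22
S(1) = 49/88

Δ: Δ0=1/2, Δ1=-5/2, Δ2=4
row 1: diag=8, rhs=-18; c'=1/4, d'=-9/4
row 2: denom=6−2·1/4=11/2; d'=(39−2·-9/4)/(11/2)=87/11
back: M2=87/11
back: M1=-9/4−1/4·87/11=-93/22
M: M0=0, M1=-93/22, M2=87/11, M3=0
seg 0: a=-1, c=M0/2=0, d=(M1−M0)/(6·2)=-31/88, b=Δ0−h0·(2M0+M1)/6=21/11
seg 1: a=0, c=M1/2=-93/44, d=(M2−M1)/(6·2)=89/88, b=Δ1−h1·(2M1+M2)/6=-51/22
seg 2: a=-5, c=M2/2=87/22, d=(M3−M2)/(6·1)=-29/22, b=Δ2−h2·(2M2+M3)/6=15/11
t_q=1 → seg 0, τ=1; S=-1+21/11·τ+0·τ²+-31/88·τ³=49/88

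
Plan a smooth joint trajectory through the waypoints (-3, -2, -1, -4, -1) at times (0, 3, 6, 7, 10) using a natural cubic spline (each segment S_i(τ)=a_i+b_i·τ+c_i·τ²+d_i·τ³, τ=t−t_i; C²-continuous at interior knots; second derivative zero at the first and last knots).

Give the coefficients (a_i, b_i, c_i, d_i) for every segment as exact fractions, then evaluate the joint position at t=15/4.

  seg 0: a=-3 b=-4/57 c=0 d=23/513
  seg 1: a=-2 b=65/57 c=23/57 d=-115/513
  seg 2: a=-1 b=-142/57 c=-92/57 d=21/19
  seg 3: a=-4 b=-137/57 c=97/57 d=-97/513
S(15/4) = -1231/1216

Δ: Δ0=1/3, Δ1=1/3, Δ2=-3, Δ3=1
row 1: diag=12, rhs=0; c'=1/4, d'=0
row 2: denom=8−3·1/4=29/4; d'=(-20−3·0)/(29/4)=-80/29
row 3: denom=8−1·4/29=228/29; d'=(24−1·-80/29)/(228/29)=194/57
back: M3=194/57
back: M2=-80/29−4/29·194/57=-184/57
back: M1=0−1/4·-184/57=46/57
M: M0=0, M1=46/57, M2=-184/57, M3=194/57, M4=0
seg 0: a=-3, c=M0/2=0, d=(M1−M0)/(6·3)=23/513, b=Δ0−h0·(2M0+M1)/6=-4/57
seg 1: a=-2, c=M1/2=23/57, d=(M2−M1)/(6·3)=-115/513, b=Δ1−h1·(2M1+M2)/6=65/57
seg 2: a=-1, c=M2/2=-92/57, d=(M3−M2)/(6·1)=21/19, b=Δ2−h2·(2M2+M3)/6=-142/57
seg 3: a=-4, c=M3/2=97/57, d=(M4−M3)/(6·3)=-97/513, b=Δ3−h3·(2M3+M4)/6=-137/57
t_q=15/4 → seg 1, τ=3/4; S=-2+65/57·τ+23/57·τ²+-115/513·τ³=-1231/1216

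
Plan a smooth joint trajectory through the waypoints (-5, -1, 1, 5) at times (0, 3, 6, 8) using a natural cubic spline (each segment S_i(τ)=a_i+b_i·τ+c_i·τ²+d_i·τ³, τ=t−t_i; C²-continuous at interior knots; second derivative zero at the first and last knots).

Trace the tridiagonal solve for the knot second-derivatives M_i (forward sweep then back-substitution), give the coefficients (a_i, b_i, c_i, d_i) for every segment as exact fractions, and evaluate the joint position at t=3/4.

Δ: Δ0=4/3, Δ1=2/3, Δ2=2
row 1: diag=12, rhs=-4; c'=1/4, d'=-1/3
row 2: denom=10−3·1/4=37/4; d'=(8−3·-1/3)/(37/4)=36/37
back: M2=36/37
back: M1=-1/3−1/4·36/37=-64/111
M: M0=0, M1=-64/111, M2=36/37, M3=0
seg 0: a=-5, c=M0/2=0, d=(M1−M0)/(6·3)=-32/999, b=Δ0−h0·(2M0+M1)/6=60/37
seg 1: a=-1, c=M1/2=-32/111, d=(M2−M1)/(6·3)=86/999, b=Δ1−h1·(2M1+M2)/6=28/37
seg 2: a=1, c=M2/2=18/37, d=(M3−M2)/(6·2)=-3/37, b=Δ2−h2·(2M2+M3)/6=50/37
t_q=3/4 → seg 0, τ=3/4; S=-5+60/37·τ+0·τ²+-32/999·τ³=-281/74

  seg 0: a=-5 b=60/37 c=0 d=-32/999
  seg 1: a=-1 b=28/37 c=-32/111 d=86/999
  seg 2: a=1 b=50/37 c=18/37 d=-3/37
S(3/4) = -281/74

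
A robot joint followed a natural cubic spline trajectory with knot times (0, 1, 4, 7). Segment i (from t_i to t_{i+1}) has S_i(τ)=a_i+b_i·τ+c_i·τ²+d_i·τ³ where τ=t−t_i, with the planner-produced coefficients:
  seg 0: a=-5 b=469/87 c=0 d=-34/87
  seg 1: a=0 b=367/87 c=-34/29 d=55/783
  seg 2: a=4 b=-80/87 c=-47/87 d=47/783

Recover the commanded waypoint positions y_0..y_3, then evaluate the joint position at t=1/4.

y_0 = S_0(0) = a_0 = -5
y_1 = S_1(0) = a_1 = 0
y_2 = S_2(0) = a_2 = 4
y_3 = S_2(3) = -2
t_q=1/4 is in segment 0 (τ=1/4); S_0(τ)=-3395/928

y_0=-5 y_1=0 y_2=4 y_3=-2
S(1/4) = -3395/928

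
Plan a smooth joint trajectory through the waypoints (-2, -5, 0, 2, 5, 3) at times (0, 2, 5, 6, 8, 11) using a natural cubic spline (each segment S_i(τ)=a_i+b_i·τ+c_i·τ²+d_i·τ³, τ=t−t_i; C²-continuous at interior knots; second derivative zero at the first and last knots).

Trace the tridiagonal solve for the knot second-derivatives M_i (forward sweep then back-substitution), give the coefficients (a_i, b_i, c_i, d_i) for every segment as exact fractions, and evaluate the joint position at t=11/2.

  seg 0: a=-2 b=-706/323 c=0 d=443/2584
  seg 1: a=-5 b=-83/646 c=1329/1292 d=-5003/34884
  seg 2: a=0 b=165/76 c=-254/969 d=353/3876
  seg 3: a=2 b=3721/1938 c=43/3876 d=-857/7752
  seg 4: a=5 b=206/323 c=-632/969 d=632/8721
S(11/2) = 31981/31008

Δ: Δ0=-3/2, Δ1=5/3, Δ2=2, Δ3=3/2, Δ4=-2/3
row 1: diag=10, rhs=19; c'=3/10, d'=19/10
row 2: denom=8−3·3/10=71/10; d'=(2−3·19/10)/(71/10)=-37/71
row 3: denom=6−1·10/71=416/71; d'=(-3−1·-37/71)/(416/71)=-11/26
row 4: denom=10−2·71/208=969/104; d'=(-13−2·-11/26)/(969/104)=-1264/969
back: M4=-1264/969
back: M3=-11/26−71/208·-1264/969=43/1938
back: M2=-37/71−10/71·43/1938=-508/969
back: M1=19/10−3/10·-508/969=1329/646
M: M0=0, M1=1329/646, M2=-508/969, M3=43/1938, M4=-1264/969, M5=0
seg 0: a=-2, c=M0/2=0, d=(M1−M0)/(6·2)=443/2584, b=Δ0−h0·(2M0+M1)/6=-706/323
seg 1: a=-5, c=M1/2=1329/1292, d=(M2−M1)/(6·3)=-5003/34884, b=Δ1−h1·(2M1+M2)/6=-83/646
seg 2: a=0, c=M2/2=-254/969, d=(M3−M2)/(6·1)=353/3876, b=Δ2−h2·(2M2+M3)/6=165/76
seg 3: a=2, c=M3/2=43/3876, d=(M4−M3)/(6·2)=-857/7752, b=Δ3−h3·(2M3+M4)/6=3721/1938
seg 4: a=5, c=M4/2=-632/969, d=(M5−M4)/(6·3)=632/8721, b=Δ4−h4·(2M4+M5)/6=206/323
t_q=11/2 → seg 2, τ=1/2; S=0+165/76·τ+-254/969·τ²+353/3876·τ³=31981/31008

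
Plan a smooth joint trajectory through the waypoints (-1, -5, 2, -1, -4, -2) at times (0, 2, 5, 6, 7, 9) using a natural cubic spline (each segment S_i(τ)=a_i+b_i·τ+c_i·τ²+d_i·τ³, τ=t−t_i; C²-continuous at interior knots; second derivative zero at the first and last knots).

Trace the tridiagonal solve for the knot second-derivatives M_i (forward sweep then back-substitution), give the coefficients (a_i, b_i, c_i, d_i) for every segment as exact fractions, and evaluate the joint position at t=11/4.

  seg 0: a=-1 b=-16202/4719 c=0 d=1691/4719
  seg 1: a=-5 b=4090/4719 c=3382/1573 d=-67/121
  seg 2: a=2 b=-5585/4719 c=-4457/1573 d=4799/4719
  seg 3: a=-1 b=-1630/429 c=342/1573 d=2747/4719
  seg 4: a=-4 b=-7637/4719 c=3089/1573 d=-3089/9438
S(11/4) = -339685/100672

Δ: Δ0=-2, Δ1=7/3, Δ2=-3, Δ3=-3, Δ4=1
row 1: diag=10, rhs=26; c'=3/10, d'=13/5
row 2: denom=8−3·3/10=71/10; d'=(-32−3·13/5)/(71/10)=-398/71
row 3: denom=4−1·10/71=274/71; d'=(0−1·-398/71)/(274/71)=199/137
row 4: denom=6−1·71/274=1573/274; d'=(24−1·199/137)/(1573/274)=6178/1573
back: M4=6178/1573
back: M3=199/137−71/274·6178/1573=684/1573
back: M2=-398/71−10/71·684/1573=-8914/1573
back: M1=13/5−3/10·-8914/1573=6764/1573
M: M0=0, M1=6764/1573, M2=-8914/1573, M3=684/1573, M4=6178/1573, M5=0
seg 0: a=-1, c=M0/2=0, d=(M1−M0)/(6·2)=1691/4719, b=Δ0−h0·(2M0+M1)/6=-16202/4719
seg 1: a=-5, c=M1/2=3382/1573, d=(M2−M1)/(6·3)=-67/121, b=Δ1−h1·(2M1+M2)/6=4090/4719
seg 2: a=2, c=M2/2=-4457/1573, d=(M3−M2)/(6·1)=4799/4719, b=Δ2−h2·(2M2+M3)/6=-5585/4719
seg 3: a=-1, c=M3/2=342/1573, d=(M4−M3)/(6·1)=2747/4719, b=Δ3−h3·(2M3+M4)/6=-1630/429
seg 4: a=-4, c=M4/2=3089/1573, d=(M5−M4)/(6·2)=-3089/9438, b=Δ4−h4·(2M4+M5)/6=-7637/4719
t_q=11/4 → seg 1, τ=3/4; S=-5+4090/4719·τ+3382/1573·τ²+-67/121·τ³=-339685/100672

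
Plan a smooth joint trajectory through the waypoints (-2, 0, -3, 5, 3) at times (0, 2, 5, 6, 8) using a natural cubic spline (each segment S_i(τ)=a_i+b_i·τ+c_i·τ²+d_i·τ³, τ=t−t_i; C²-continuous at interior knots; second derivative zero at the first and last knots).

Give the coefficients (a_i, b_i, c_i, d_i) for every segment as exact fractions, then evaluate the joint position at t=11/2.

Δ: Δ0=1, Δ1=-1, Δ2=8, Δ3=-1
row 1: diag=10, rhs=-12; c'=3/10, d'=-6/5
row 2: denom=8−3·3/10=71/10; d'=(54−3·-6/5)/(71/10)=576/71
row 3: denom=6−1·10/71=416/71; d'=(-54−1·576/71)/(416/71)=-2205/208
back: M3=-2205/208
back: M2=576/71−10/71·-2205/208=999/104
back: M1=-6/5−3/10·999/104=-849/208
M: M0=0, M1=-849/208, M2=999/104, M3=-2205/208, M4=0
seg 0: a=-2, c=M0/2=0, d=(M1−M0)/(6·2)=-283/832, b=Δ0−h0·(2M0+M1)/6=491/208
seg 1: a=0, c=M1/2=-849/416, d=(M2−M1)/(6·3)=73/96, b=Δ1−h1·(2M1+M2)/6=-179/104
seg 2: a=-3, c=M2/2=999/208, d=(M3−M2)/(6·1)=-1401/416, b=Δ2−h2·(2M2+M3)/6=2731/416
seg 3: a=5, c=M3/2=-2205/416, d=(M4−M3)/(6·2)=735/832, b=Δ3−h3·(2M3+M4)/6=631/104
t_q=11/2 → seg 2, τ=1/2; S=-3+2731/416·τ+999/208·τ²+-1401/416·τ³=3535/3328

  seg 0: a=-2 b=491/208 c=0 d=-283/832
  seg 1: a=0 b=-179/104 c=-849/416 d=73/96
  seg 2: a=-3 b=2731/416 c=999/208 d=-1401/416
  seg 3: a=5 b=631/104 c=-2205/416 d=735/832
S(11/2) = 3535/3328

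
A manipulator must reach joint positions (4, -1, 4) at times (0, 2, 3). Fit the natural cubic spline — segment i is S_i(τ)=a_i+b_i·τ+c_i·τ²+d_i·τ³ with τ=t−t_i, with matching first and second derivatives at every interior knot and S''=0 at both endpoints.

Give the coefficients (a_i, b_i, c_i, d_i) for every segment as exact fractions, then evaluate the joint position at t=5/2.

Δ: Δ0=-5/2, Δ1=5
row 1: diag=6, rhs=45; c'=1/6, d'=15/2
back: M1=15/2
M: M0=0, M1=15/2, M2=0
seg 0: a=4, c=M0/2=0, d=(M1−M0)/(6·2)=5/8, b=Δ0−h0·(2M0+M1)/6=-5
seg 1: a=-1, c=M1/2=15/4, d=(M2−M1)/(6·1)=-5/4, b=Δ1−h1·(2M1+M2)/6=5/2
t_q=5/2 → seg 1, τ=1/2; S=-1+5/2·τ+15/4·τ²+-5/4·τ³=33/32

  seg 0: a=4 b=-5 c=0 d=5/8
  seg 1: a=-1 b=5/2 c=15/4 d=-5/4
S(5/2) = 33/32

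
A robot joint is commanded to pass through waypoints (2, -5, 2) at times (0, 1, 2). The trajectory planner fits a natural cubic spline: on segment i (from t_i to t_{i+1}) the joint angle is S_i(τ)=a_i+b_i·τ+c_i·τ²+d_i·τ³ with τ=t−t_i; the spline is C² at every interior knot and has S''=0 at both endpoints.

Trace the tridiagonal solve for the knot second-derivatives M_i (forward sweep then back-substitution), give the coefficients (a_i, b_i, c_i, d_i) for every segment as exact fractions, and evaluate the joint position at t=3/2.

Δ: Δ0=-7, Δ1=7
row 1: diag=4, rhs=84; c'=1/4, d'=21
back: M1=21
M: M0=0, M1=21, M2=0
seg 0: a=2, c=M0/2=0, d=(M1−M0)/(6·1)=7/2, b=Δ0−h0·(2M0+M1)/6=-21/2
seg 1: a=-5, c=M1/2=21/2, d=(M2−M1)/(6·1)=-7/2, b=Δ1−h1·(2M1+M2)/6=0
t_q=3/2 → seg 1, τ=1/2; S=-5+0·τ+21/2·τ²+-7/2·τ³=-45/16

  seg 0: a=2 b=-21/2 c=0 d=7/2
  seg 1: a=-5 b=0 c=21/2 d=-7/2
S(3/2) = -45/16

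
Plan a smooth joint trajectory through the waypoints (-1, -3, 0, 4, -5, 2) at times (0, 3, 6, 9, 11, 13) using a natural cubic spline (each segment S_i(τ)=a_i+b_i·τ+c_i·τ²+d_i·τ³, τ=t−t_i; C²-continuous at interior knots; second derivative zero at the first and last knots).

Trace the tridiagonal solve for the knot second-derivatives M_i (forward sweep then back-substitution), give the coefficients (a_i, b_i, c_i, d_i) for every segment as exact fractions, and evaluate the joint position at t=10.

  seg 0: a=-1 b=-712/783 c=0 d=190/7047
  seg 1: a=-3 b=-142/783 c=190/783 d=355/7047
  seg 2: a=0 b=2063/783 c=545/783 d=-2654/7047
  seg 3: a=4 b=-2629/783 c=-703/261 d=6647/6264
  seg 4: a=-5 b=-2189/1566 c=3835/1044 d=-3835/6264
S(10) = -689/696

Δ: Δ0=-2/3, Δ1=1, Δ2=4/3, Δ3=-9/2, Δ4=7/2
row 1: diag=12, rhs=10; c'=1/4, d'=5/6
row 2: denom=12−3·1/4=45/4; d'=(2−3·5/6)/(45/4)=-2/45
row 3: denom=10−3·4/15=46/5; d'=(-35−3·-2/45)/(46/5)=-523/138
row 4: denom=8−2·5/23=174/23; d'=(48−2·-523/138)/(174/23)=3835/522
back: M4=3835/522
back: M3=-523/138−5/23·3835/522=-1406/261
back: M2=-2/45−4/15·-1406/261=1090/783
back: M1=5/6−1/4·1090/783=380/783
M: M0=0, M1=380/783, M2=1090/783, M3=-1406/261, M4=3835/522, M5=0
seg 0: a=-1, c=M0/2=0, d=(M1−M0)/(6·3)=190/7047, b=Δ0−h0·(2M0+M1)/6=-712/783
seg 1: a=-3, c=M1/2=190/783, d=(M2−M1)/(6·3)=355/7047, b=Δ1−h1·(2M1+M2)/6=-142/783
seg 2: a=0, c=M2/2=545/783, d=(M3−M2)/(6·3)=-2654/7047, b=Δ2−h2·(2M2+M3)/6=2063/783
seg 3: a=4, c=M3/2=-703/261, d=(M4−M3)/(6·2)=6647/6264, b=Δ3−h3·(2M3+M4)/6=-2629/783
seg 4: a=-5, c=M4/2=3835/1044, d=(M5−M4)/(6·2)=-3835/6264, b=Δ4−h4·(2M4+M5)/6=-2189/1566
t_q=10 → seg 3, τ=1; S=4+-2629/783·τ+-703/261·τ²+6647/6264·τ³=-689/696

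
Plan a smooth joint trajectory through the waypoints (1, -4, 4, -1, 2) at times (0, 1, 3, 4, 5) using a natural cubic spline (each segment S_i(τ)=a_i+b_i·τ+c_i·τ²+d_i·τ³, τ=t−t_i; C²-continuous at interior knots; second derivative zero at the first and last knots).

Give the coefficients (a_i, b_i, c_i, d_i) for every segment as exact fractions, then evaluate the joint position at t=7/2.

  seg 0: a=1 b=-905/122 c=0 d=295/122
  seg 1: a=-4 b=-10/61 c=885/122 d=-631/244
  seg 2: a=4 b=-133/61 c=-504/61 d=332/61
  seg 3: a=-1 b=-145/61 c=492/61 d=-164/61
S(7/2) = 93/61

Δ: Δ0=-5, Δ1=4, Δ2=-5, Δ3=3
row 1: diag=6, rhs=54; c'=1/3, d'=9
row 2: denom=6−2·1/3=16/3; d'=(-54−2·9)/(16/3)=-27/2
row 3: denom=4−1·3/16=61/16; d'=(48−1·-27/2)/(61/16)=984/61
back: M3=984/61
back: M2=-27/2−3/16·984/61=-1008/61
back: M1=9−1/3·-1008/61=885/61
M: M0=0, M1=885/61, M2=-1008/61, M3=984/61, M4=0
seg 0: a=1, c=M0/2=0, d=(M1−M0)/(6·1)=295/122, b=Δ0−h0·(2M0+M1)/6=-905/122
seg 1: a=-4, c=M1/2=885/122, d=(M2−M1)/(6·2)=-631/244, b=Δ1−h1·(2M1+M2)/6=-10/61
seg 2: a=4, c=M2/2=-504/61, d=(M3−M2)/(6·1)=332/61, b=Δ2−h2·(2M2+M3)/6=-133/61
seg 3: a=-1, c=M3/2=492/61, d=(M4−M3)/(6·1)=-164/61, b=Δ3−h3·(2M3+M4)/6=-145/61
t_q=7/2 → seg 2, τ=1/2; S=4+-133/61·τ+-504/61·τ²+332/61·τ³=93/61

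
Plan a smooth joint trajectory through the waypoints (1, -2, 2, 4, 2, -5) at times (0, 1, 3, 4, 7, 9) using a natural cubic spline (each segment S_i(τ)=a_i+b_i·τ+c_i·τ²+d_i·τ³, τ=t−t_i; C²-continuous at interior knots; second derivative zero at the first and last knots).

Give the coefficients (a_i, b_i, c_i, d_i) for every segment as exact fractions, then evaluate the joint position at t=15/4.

Δ: Δ0=-3, Δ1=2, Δ2=2, Δ3=-2/3, Δ4=-7/2
row 1: diag=6, rhs=30; c'=1/3, d'=5
row 2: denom=6−2·1/3=16/3; d'=(0−2·5)/(16/3)=-15/8
row 3: denom=8−1·3/16=125/16; d'=(-16−1·-15/8)/(125/16)=-226/125
row 4: denom=10−3·48/125=1106/125; d'=(-17−3·-226/125)/(1106/125)=-1447/1106
back: M4=-1447/1106
back: M3=-226/125−48/125·-1447/1106=-722/553
back: M2=-15/8−3/16·-722/553=-1803/1106
back: M1=5−1/3·-1803/1106=6131/1106
M: M0=0, M1=6131/1106, M2=-1803/1106, M3=-722/553, M4=-1447/1106, M5=0
seg 0: a=1, c=M0/2=0, d=(M1−M0)/(6·1)=6131/6636, b=Δ0−h0·(2M0+M1)/6=-26039/6636
seg 1: a=-2, c=M1/2=6131/2212, d=(M2−M1)/(6·2)=-3967/6636, b=Δ1−h1·(2M1+M2)/6=-3823/3318
seg 2: a=2, c=M2/2=-1803/2212, d=(M3−M2)/(6·1)=359/6636, b=Δ2−h2·(2M2+M3)/6=9161/3318
seg 3: a=4, c=M3/2=-361/553, d=(M4−M3)/(6·3)=-1/6636, b=Δ3−h3·(2M3+M4)/6=8581/6636
seg 4: a=2, c=M4/2=-1447/2212, d=(M5−M4)/(6·2)=1447/13272, b=Δ4−h4·(2M4+M5)/6=-8719/3318
t_q=15/4 → seg 2, τ=3/4; S=2+9161/3318·τ+-1803/2212·τ²+359/6636·τ³=514611/141568

  seg 0: a=1 b=-26039/6636 c=0 d=6131/6636
  seg 1: a=-2 b=-3823/3318 c=6131/2212 d=-3967/6636
  seg 2: a=2 b=9161/3318 c=-1803/2212 d=359/6636
  seg 3: a=4 b=8581/6636 c=-361/553 d=-1/6636
  seg 4: a=2 b=-8719/3318 c=-1447/2212 d=1447/13272
S(15/4) = 514611/141568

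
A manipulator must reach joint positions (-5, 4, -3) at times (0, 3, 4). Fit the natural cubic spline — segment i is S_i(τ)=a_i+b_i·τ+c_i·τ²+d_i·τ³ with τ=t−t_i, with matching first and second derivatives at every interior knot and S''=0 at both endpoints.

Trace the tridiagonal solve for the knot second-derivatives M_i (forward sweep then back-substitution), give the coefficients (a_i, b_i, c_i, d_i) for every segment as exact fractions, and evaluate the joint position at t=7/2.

  seg 0: a=-5 b=27/4 c=0 d=-5/12
  seg 1: a=4 b=-9/2 c=-15/4 d=5/4
S(7/2) = 31/32

Δ: Δ0=3, Δ1=-7
row 1: diag=8, rhs=-60; c'=1/8, d'=-15/2
back: M1=-15/2
M: M0=0, M1=-15/2, M2=0
seg 0: a=-5, c=M0/2=0, d=(M1−M0)/(6·3)=-5/12, b=Δ0−h0·(2M0+M1)/6=27/4
seg 1: a=4, c=M1/2=-15/4, d=(M2−M1)/(6·1)=5/4, b=Δ1−h1·(2M1+M2)/6=-9/2
t_q=7/2 → seg 1, τ=1/2; S=4+-9/2·τ+-15/4·τ²+5/4·τ³=31/32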